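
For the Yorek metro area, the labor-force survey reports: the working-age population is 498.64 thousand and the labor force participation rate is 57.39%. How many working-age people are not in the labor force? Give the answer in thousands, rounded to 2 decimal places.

Share not in the labor force = 1 − 0.5739 = 0.4261.
Not in labor force = 0.4261 × 498.64 ≈ 212.47 thousand.

About 212.47 thousand are not in the labor force.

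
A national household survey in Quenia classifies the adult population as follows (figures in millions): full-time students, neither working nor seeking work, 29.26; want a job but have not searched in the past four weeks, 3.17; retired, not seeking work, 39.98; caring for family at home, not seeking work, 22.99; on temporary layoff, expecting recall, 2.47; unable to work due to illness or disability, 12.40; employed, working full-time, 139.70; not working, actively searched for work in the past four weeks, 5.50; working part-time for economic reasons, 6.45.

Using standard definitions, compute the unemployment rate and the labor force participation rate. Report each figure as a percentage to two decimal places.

Employed = 139.70 + 6.45 = 146.15 million (anyone who worked, including part-time for economic reasons, counts as employed).
Unemployed = 2.47 + 5.50 = 7.97 million (jobless and actively searching, or on temporary layoff).
Labor force = 146.15 + 7.97 = 154.12 million.
Not in labor force = 29.26 + 3.17 + 39.98 + 22.99 + 12.40 = 107.80 million (those not working and not actively searching are outside the labor force — including those who want a job but have given up searching).
Civilian working-age population = 154.12 + 107.80 = 261.92 million.
Unemployment rate = 7.97 / 154.12 = 5.17%.
Labor force participation rate = 154.12 / 261.92 = 58.84%.

Unemployment rate ≈ 5.17%; labor force participation rate ≈ 58.84%.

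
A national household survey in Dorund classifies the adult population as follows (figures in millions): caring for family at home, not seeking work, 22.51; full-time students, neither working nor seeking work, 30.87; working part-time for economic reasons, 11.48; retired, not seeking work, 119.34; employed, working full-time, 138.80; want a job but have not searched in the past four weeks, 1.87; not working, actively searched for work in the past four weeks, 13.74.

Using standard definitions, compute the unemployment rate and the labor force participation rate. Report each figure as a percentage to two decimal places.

Unemployment rate ≈ 8.38%; labor force participation rate ≈ 48.44%.

Employed = 11.48 + 138.80 = 150.28 million (anyone who worked, including part-time for economic reasons, counts as employed).
Unemployed = 13.74 million.
Labor force = 150.28 + 13.74 = 164.02 million.
Not in labor force = 22.51 + 30.87 + 119.34 + 1.87 = 174.59 million (those not working and not actively searching are outside the labor force — including those who want a job but have given up searching).
Civilian working-age population = 164.02 + 174.59 = 338.61 million.
Unemployment rate = 13.74 / 164.02 = 8.38%.
Labor force participation rate = 164.02 / 338.61 = 48.44%.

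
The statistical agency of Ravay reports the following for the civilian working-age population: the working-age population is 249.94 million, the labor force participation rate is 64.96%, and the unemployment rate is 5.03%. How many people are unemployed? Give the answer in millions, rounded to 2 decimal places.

About 8.17 million are unemployed.

Labor force = 0.6496 × 249.94 = 162.36 million.
Unemployed = 0.0503 × 162.36 ≈ 8.17 million.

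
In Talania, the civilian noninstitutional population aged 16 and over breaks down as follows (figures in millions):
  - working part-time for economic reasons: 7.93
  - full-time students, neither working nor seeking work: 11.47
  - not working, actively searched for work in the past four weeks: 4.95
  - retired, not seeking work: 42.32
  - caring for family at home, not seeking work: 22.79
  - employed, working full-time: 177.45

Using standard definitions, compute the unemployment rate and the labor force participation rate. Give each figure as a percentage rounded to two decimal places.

Unemployment rate ≈ 2.60%; labor force participation rate ≈ 71.31%.

Employed = 7.93 + 177.45 = 185.38 million (anyone who worked, including part-time for economic reasons, counts as employed).
Unemployed = 4.95 million.
Labor force = 185.38 + 4.95 = 190.33 million.
Not in labor force = 11.47 + 42.32 + 22.79 = 76.58 million (those not working and not actively searching are outside the labor force).
Civilian working-age population = 190.33 + 76.58 = 266.91 million.
Unemployment rate = 4.95 / 190.33 = 2.60%.
Labor force participation rate = 190.33 / 266.91 = 71.31%.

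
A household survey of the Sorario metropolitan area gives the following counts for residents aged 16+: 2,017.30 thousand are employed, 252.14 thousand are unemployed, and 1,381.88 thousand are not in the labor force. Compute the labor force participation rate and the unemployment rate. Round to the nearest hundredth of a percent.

Labor force participation rate ≈ 62.15%; unemployment rate ≈ 11.11%.

Labor force = employed + unemployed = 2,017.30 + 252.14 = 2,269.44 thousand.
Working-age population = 2,269.44 + 1,381.88 = 3,651.32 thousand.
Unemployment rate = 252.14 / 2,269.44 = 11.11%.
Labor force participation rate = 2,269.44 / 3,651.32 = 62.15%.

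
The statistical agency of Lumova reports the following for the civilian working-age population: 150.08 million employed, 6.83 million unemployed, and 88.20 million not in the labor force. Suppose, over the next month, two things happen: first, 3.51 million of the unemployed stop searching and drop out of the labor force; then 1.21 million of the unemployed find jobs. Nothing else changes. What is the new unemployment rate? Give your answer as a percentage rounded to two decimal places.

Initially, labor force = 150.08 + 6.83 = 156.91 million, so u = 6.83/156.91 = 4.35%.
After the first change, unemployed and labor force both fall by 3.51 → E = 150.08, U = 3.32, labor force = 153.40 million.
After the second change, unemployed falls and employed rises by 1.21; labor force unchanged → E = 151.29, U = 2.11, labor force = 153.40 million.
New unemployment rate = 2.11 / 153.40 = 1.38%.

New unemployment rate ≈ 1.38%.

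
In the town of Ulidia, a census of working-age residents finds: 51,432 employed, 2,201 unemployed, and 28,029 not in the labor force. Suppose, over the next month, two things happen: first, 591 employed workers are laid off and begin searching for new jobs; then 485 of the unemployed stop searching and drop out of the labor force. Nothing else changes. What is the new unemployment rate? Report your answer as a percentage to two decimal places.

New unemployment rate ≈ 4.34%.

Initially, labor force = 51,432 + 2,201 = 53,633, so u = 2,201/53,633 = 4.10%.
After the first change, employed falls and unemployed rises by 591; labor force unchanged → E = 50,841, U = 2,792, labor force = 53,633.
After the second change, unemployed and labor force both fall by 485 → E = 50,841, U = 2,307, labor force = 53,148.
New unemployment rate = 2,307 / 53,148 = 4.34%.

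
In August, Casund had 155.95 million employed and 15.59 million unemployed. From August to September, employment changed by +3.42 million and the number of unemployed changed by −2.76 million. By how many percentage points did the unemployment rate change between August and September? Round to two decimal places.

The unemployment rate changed by −1.64 percentage points.

August: labor force = 155.95 + 15.59 = 171.54; u = 15.59/171.54 = 9.09%.
September: labor force = 159.37 + 12.83 = 172.20; u = 12.83/172.20 = 7.45%.
Change = 7.45% − 9.09% = −1.64 pp.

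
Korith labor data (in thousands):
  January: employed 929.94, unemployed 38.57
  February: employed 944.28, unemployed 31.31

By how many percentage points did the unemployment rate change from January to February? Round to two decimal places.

January: labor force = 929.94 + 38.57 = 968.51; u = 38.57/968.51 = 3.98%.
February: labor force = 944.28 + 31.31 = 975.59; u = 31.31/975.59 = 3.21%.
Change = 3.21% − 3.98% = −0.77 pp.

The unemployment rate changed by −0.77 percentage points.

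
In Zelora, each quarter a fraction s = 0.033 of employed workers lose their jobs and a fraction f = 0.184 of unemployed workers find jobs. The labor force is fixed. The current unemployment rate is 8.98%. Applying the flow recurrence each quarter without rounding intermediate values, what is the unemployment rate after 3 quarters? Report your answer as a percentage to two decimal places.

Unemployment rate after three quarters ≈ 12.22%.

With a fixed labor force, u_{t+1} = u_t + s·(1−u_t) − f·u_t = u_t·(1−s−f) + s.
Here 1−s−f = 0.783 and s = 0.033.
u_1 = 0.089800 × 0.783 + 0.033 = 0.103313.
u_2 = 0.103313 × 0.783 + 0.033 = 0.113894.
u_3 = 0.113894 × 0.783 + 0.033 = 0.122179.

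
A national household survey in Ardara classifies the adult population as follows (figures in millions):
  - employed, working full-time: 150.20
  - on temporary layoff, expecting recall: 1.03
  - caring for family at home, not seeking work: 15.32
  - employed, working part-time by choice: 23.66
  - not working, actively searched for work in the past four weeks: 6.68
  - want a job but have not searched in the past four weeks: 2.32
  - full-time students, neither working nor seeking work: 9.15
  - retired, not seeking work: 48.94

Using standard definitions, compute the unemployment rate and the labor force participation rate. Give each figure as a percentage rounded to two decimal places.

Unemployment rate ≈ 4.25%; labor force participation rate ≈ 70.57%.

Employed = 150.20 + 23.66 = 173.86 million.
Unemployed = 1.03 + 6.68 = 7.71 million (jobless and actively searching, or on temporary layoff).
Labor force = 173.86 + 7.71 = 181.57 million.
Not in labor force = 15.32 + 2.32 + 9.15 + 48.94 = 75.73 million (those not working and not actively searching are outside the labor force — including those who want a job but have given up searching).
Civilian working-age population = 181.57 + 75.73 = 257.30 million.
Unemployment rate = 7.71 / 181.57 = 4.25%.
Labor force participation rate = 181.57 / 257.30 = 70.57%.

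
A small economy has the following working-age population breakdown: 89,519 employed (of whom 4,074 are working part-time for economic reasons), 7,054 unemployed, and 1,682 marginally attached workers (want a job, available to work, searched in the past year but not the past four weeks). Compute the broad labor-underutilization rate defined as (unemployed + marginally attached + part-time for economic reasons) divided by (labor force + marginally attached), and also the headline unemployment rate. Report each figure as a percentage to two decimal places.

Broad underutilization rate ≈ 13.04%; headline unemployment rate ≈ 7.30%.

Labor force = 89,519 + 7,054 = 96,573.
Numerator = 7,054 + 1,682 + 4,074 = 12,810.
Denominator = 96,573 + 1,682 = 98,255.
Broad rate = 12,810 / 98,255 = 13.04%.
Headline unemployment rate = 7,054 / 96,573 = 7.30%.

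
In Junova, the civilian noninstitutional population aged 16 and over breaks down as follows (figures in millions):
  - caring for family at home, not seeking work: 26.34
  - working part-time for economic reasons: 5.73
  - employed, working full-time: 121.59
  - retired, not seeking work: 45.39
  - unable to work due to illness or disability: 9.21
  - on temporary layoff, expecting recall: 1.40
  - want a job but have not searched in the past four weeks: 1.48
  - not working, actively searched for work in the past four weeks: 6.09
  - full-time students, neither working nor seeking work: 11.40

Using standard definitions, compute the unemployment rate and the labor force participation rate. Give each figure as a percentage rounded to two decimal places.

Employed = 5.73 + 121.59 = 127.32 million (anyone who worked, including part-time for economic reasons, counts as employed).
Unemployed = 1.40 + 6.09 = 7.49 million (jobless and actively searching, or on temporary layoff).
Labor force = 127.32 + 7.49 = 134.81 million.
Not in labor force = 26.34 + 45.39 + 9.21 + 1.48 + 11.40 = 93.82 million (those not working and not actively searching are outside the labor force — including those who want a job but have given up searching).
Civilian working-age population = 134.81 + 93.82 = 228.63 million.
Unemployment rate = 7.49 / 134.81 = 5.56%.
Labor force participation rate = 134.81 / 228.63 = 58.96%.

Unemployment rate ≈ 5.56%; labor force participation rate ≈ 58.96%.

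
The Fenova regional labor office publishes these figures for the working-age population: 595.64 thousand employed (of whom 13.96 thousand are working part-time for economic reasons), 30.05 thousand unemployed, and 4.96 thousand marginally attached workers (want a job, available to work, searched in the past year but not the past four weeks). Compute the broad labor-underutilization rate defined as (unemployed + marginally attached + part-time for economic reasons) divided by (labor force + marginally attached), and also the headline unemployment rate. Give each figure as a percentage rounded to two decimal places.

Labor force = 595.64 + 30.05 = 625.69 thousand.
Numerator = 30.05 + 4.96 + 13.96 = 48.97 thousand.
Denominator = 625.69 + 4.96 = 630.65 thousand.
Broad rate = 48.97 / 630.65 = 7.77%.
Headline unemployment rate = 30.05 / 625.69 = 4.80%.

Broad underutilization rate ≈ 7.77%; headline unemployment rate ≈ 4.80%.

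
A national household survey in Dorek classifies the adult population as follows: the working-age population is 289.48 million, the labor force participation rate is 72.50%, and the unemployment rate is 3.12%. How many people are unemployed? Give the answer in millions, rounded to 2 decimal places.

About 6.55 million are unemployed.

Labor force = 0.7250 × 289.48 = 209.87 million.
Unemployed = 0.0312 × 209.87 ≈ 6.55 million.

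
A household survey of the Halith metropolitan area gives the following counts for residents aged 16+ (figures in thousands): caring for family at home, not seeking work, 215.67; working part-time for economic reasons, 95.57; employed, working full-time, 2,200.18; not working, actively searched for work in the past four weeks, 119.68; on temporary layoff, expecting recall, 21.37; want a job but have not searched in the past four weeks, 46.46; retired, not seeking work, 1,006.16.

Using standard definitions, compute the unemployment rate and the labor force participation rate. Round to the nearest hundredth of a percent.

Employed = 95.57 + 2,200.18 = 2,295.75 thousand (anyone who worked, including part-time for economic reasons, counts as employed).
Unemployed = 119.68 + 21.37 = 141.05 thousand (jobless and actively searching, or on temporary layoff).
Labor force = 2,295.75 + 141.05 = 2,436.80 thousand.
Not in labor force = 215.67 + 46.46 + 1,006.16 = 1,268.29 thousand (those not working and not actively searching are outside the labor force — including those who want a job but have given up searching).
Civilian working-age population = 2,436.80 + 1,268.29 = 3,705.09 thousand.
Unemployment rate = 141.05 / 2,436.80 = 5.79%.
Labor force participation rate = 2,436.80 / 3,705.09 = 65.77%.

Unemployment rate ≈ 5.79%; labor force participation rate ≈ 65.77%.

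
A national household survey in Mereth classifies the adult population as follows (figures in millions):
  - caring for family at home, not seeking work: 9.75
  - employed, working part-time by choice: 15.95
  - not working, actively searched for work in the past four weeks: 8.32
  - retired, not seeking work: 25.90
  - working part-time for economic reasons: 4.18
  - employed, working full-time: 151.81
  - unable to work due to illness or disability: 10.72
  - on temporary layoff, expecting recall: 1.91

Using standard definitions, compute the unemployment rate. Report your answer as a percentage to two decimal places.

Employed = 15.95 + 4.18 + 151.81 = 171.94 million (anyone who worked, including part-time for economic reasons, counts as employed).
Unemployed = 8.32 + 1.91 = 10.23 million (jobless and actively searching, or on temporary layoff).
Labor force = 171.94 + 10.23 = 182.17 million.
Unemployment rate = 10.23 / 182.17 = 5.62%.

Unemployment rate ≈ 5.62%.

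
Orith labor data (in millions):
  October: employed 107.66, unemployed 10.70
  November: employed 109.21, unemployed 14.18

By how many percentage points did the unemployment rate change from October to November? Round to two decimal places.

October: labor force = 107.66 + 10.70 = 118.36; u = 10.70/118.36 = 9.04%.
November: labor force = 109.21 + 14.18 = 123.39; u = 14.18/123.39 = 11.49%.
Change = 11.49% − 9.04% = +2.45 pp.

The unemployment rate changed by +2.45 percentage points.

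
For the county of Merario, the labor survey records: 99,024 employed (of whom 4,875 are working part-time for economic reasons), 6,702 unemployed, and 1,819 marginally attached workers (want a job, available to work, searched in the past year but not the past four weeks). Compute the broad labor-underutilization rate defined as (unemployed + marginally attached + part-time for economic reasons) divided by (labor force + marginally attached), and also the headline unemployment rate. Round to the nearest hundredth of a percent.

Broad underutilization rate ≈ 12.46%; headline unemployment rate ≈ 6.34%.

Labor force = 99,024 + 6,702 = 105,726.
Numerator = 6,702 + 1,819 + 4,875 = 13,396.
Denominator = 105,726 + 1,819 = 107,545.
Broad rate = 13,396 / 107,545 = 12.46%.
Headline unemployment rate = 6,702 / 105,726 = 6.34%.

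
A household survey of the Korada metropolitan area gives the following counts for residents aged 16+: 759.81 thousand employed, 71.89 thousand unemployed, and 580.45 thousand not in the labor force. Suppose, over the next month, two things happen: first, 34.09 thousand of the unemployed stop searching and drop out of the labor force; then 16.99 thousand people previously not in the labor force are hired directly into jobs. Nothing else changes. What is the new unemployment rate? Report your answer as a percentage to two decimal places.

Initially, labor force = 759.81 + 71.89 = 831.70 thousand, so u = 71.89/831.70 = 8.64%.
After the first change, unemployed and labor force both fall by 34.09 → E = 759.81, U = 37.80, labor force = 797.61 thousand.
After the second change, employed and labor force both rise by 16.99; unemployed unchanged → E = 776.80, U = 37.80, labor force = 814.60 thousand.
New unemployment rate = 37.80 / 814.60 = 4.64%.

New unemployment rate ≈ 4.64%.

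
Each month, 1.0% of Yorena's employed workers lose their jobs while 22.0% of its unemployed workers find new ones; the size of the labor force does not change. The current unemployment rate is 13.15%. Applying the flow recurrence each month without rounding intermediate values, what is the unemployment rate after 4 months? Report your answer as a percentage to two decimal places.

With a fixed labor force, u_{t+1} = u_t + s·(1−u_t) − f·u_t = u_t·(1−s−f) + s.
Here 1−s−f = 0.770 and s = 0.010.
u_1 = 0.131500 × 0.770 + 0.010 = 0.111255.
u_2 = 0.111255 × 0.770 + 0.010 = 0.095666.
u_3 = 0.095666 × 0.770 + 0.010 = 0.083663.
u_4 = 0.083663 × 0.770 + 0.010 = 0.074421.

Unemployment rate after four months ≈ 7.44%.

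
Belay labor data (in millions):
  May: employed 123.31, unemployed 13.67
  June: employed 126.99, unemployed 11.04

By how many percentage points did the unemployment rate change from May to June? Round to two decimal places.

The unemployment rate changed by −1.98 percentage points.

May: labor force = 123.31 + 13.67 = 136.98; u = 13.67/136.98 = 9.98%.
June: labor force = 126.99 + 11.04 = 138.03; u = 11.04/138.03 = 8.00%.
Change = 8.00% − 9.98% = −1.98 pp.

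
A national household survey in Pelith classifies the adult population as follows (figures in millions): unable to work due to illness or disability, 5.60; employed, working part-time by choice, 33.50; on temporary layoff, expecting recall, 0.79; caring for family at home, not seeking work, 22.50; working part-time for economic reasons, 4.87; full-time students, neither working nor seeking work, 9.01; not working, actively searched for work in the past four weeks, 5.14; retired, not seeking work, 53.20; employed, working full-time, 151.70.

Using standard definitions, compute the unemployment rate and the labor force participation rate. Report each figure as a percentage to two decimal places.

Employed = 33.50 + 4.87 + 151.70 = 190.07 million (anyone who worked, including part-time for economic reasons, counts as employed).
Unemployed = 0.79 + 5.14 = 5.93 million (jobless and actively searching, or on temporary layoff).
Labor force = 190.07 + 5.93 = 196.00 million.
Not in labor force = 5.60 + 22.50 + 9.01 + 53.20 = 90.31 million (those not working and not actively searching are outside the labor force).
Civilian working-age population = 196.00 + 90.31 = 286.31 million.
Unemployment rate = 5.93 / 196.00 = 3.03%.
Labor force participation rate = 196.00 / 286.31 = 68.46%.

Unemployment rate ≈ 3.03%; labor force participation rate ≈ 68.46%.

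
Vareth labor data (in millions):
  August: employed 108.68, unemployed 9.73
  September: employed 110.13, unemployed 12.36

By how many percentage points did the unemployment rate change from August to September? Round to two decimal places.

The unemployment rate changed by +1.87 percentage points.

August: labor force = 108.68 + 9.73 = 118.41; u = 9.73/118.41 = 8.22%.
September: labor force = 110.13 + 12.36 = 122.49; u = 12.36/122.49 = 10.09%.
Change = 10.09% − 8.22% = +1.87 pp.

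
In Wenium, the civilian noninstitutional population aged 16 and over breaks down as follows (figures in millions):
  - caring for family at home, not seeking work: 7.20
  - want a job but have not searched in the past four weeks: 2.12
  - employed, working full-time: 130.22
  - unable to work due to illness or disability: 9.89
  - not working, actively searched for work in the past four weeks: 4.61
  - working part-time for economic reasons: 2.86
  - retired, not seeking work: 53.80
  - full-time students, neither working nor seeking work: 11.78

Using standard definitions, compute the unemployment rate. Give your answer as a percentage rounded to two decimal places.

Employed = 130.22 + 2.86 = 133.08 million (anyone who worked, including part-time for economic reasons, counts as employed).
Unemployed = 4.61 million.
Labor force = 133.08 + 4.61 = 137.69 million.
Unemployment rate = 4.61 / 137.69 = 3.35%.

Unemployment rate ≈ 3.35%.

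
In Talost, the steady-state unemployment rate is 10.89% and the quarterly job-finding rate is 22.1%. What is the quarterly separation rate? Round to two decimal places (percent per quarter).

Separation rate ≈ 2.70% per quarter.

From u* = s/(s+f): s = u·f/(1−u).
s = 0.1089 × 22.1 / (1 − 0.1089) = 2.4067 / 0.8911 ≈ 2.70% per quarter.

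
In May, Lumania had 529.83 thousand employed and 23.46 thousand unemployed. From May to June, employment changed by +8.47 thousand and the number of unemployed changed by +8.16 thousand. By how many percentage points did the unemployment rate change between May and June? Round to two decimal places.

The unemployment rate changed by +1.31 percentage points.

May: labor force = 529.83 + 23.46 = 553.29; u = 23.46/553.29 = 4.24%.
June: labor force = 538.30 + 31.62 = 569.92; u = 31.62/569.92 = 5.55%.
Change = 5.55% − 4.24% = +1.31 pp.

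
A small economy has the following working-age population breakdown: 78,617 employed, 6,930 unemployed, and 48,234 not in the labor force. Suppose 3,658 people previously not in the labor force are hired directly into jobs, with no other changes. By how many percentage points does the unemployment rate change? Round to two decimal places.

The unemployment rate changes by −0.33 percentage points.

Initially, labor force = 78,617 + 6,930 = 85,547, so u = 6,930/85,547 = 8.10%.
After the change, employed and labor force both rise by 3,658; unemployed unchanged → E = 82,275, U = 6,930, labor force = 89,205.
New unemployment rate = 6,930 / 89,205 = 7.77%.
Change = 7.77% − 8.10% = −0.33 percentage points.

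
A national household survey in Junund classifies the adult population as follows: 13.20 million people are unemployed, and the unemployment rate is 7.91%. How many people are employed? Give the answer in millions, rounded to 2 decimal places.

About 153.68 million are employed.

Labor force = U / u = 13.20 / 0.0791 ≈ 166.88 million.
Employed = labor force − unemployed = 166.88 − 13.20 = 153.68 million.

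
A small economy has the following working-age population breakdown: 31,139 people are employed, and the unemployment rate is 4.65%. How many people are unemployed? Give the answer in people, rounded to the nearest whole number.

About 1,519 are unemployed.

Let U be the number unemployed. The labor force is E + U, and U/(E+U) = 0.0465.
So U = 0.0465 × 31,139 / (1 − 0.0465) = 1447.96 / 0.9535 ≈ 1,519.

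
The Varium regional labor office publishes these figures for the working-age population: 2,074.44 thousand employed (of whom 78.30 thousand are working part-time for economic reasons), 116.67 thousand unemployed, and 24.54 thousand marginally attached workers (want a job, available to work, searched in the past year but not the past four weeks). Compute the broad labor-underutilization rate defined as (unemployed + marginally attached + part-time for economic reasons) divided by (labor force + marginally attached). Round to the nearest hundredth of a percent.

Broad underutilization rate ≈ 9.91%.

Labor force = 2,074.44 + 116.67 = 2,191.11 thousand.
Numerator = 116.67 + 24.54 + 78.30 = 219.51 thousand.
Denominator = 2,191.11 + 24.54 = 2,215.65 thousand.
Broad rate = 219.51 / 2,215.65 = 9.91%.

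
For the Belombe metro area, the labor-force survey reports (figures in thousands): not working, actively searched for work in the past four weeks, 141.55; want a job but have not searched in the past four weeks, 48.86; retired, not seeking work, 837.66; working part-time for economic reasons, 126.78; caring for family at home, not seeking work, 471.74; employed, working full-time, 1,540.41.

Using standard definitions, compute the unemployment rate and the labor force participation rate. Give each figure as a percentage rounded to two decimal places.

Employed = 126.78 + 1,540.41 = 1,667.19 thousand (anyone who worked, including part-time for economic reasons, counts as employed).
Unemployed = 141.55 thousand.
Labor force = 1,667.19 + 141.55 = 1,808.74 thousand.
Not in labor force = 48.86 + 837.66 + 471.74 = 1,358.26 thousand (those not working and not actively searching are outside the labor force — including those who want a job but have given up searching).
Civilian working-age population = 1,808.74 + 1,358.26 = 3,167.00 thousand.
Unemployment rate = 141.55 / 1,808.74 = 7.83%.
Labor force participation rate = 1,808.74 / 3,167.00 = 57.11%.

Unemployment rate ≈ 7.83%; labor force participation rate ≈ 57.11%.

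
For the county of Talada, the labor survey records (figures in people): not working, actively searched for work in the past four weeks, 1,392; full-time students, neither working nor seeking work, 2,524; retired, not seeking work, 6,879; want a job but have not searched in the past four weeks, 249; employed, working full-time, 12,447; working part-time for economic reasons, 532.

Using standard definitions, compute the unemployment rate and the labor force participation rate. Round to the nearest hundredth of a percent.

Unemployment rate ≈ 9.69%; labor force participation rate ≈ 59.82%.

Employed = 12,447 + 532 = 12,979 (anyone who worked, including part-time for economic reasons, counts as employed).
Unemployed = 1,392.
Labor force = 12,979 + 1,392 = 14,371.
Not in labor force = 2,524 + 6,879 + 249 = 9,652 (those not working and not actively searching are outside the labor force — including those who want a job but have given up searching).
Civilian working-age population = 14,371 + 9,652 = 24,023.
Unemployment rate = 1,392 / 14,371 = 9.69%.
Labor force participation rate = 14,371 / 24,023 = 59.82%.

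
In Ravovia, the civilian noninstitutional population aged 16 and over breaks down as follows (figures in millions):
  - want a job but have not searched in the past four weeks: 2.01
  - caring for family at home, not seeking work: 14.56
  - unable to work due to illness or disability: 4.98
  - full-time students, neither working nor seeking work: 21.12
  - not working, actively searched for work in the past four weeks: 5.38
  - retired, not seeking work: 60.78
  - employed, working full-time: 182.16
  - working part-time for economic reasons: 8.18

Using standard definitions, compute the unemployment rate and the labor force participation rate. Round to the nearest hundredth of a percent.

Employed = 182.16 + 8.18 = 190.34 million (anyone who worked, including part-time for economic reasons, counts as employed).
Unemployed = 5.38 million.
Labor force = 190.34 + 5.38 = 195.72 million.
Not in labor force = 2.01 + 14.56 + 4.98 + 21.12 + 60.78 = 103.45 million (those not working and not actively searching are outside the labor force — including those who want a job but have given up searching).
Civilian working-age population = 195.72 + 103.45 = 299.17 million.
Unemployment rate = 5.38 / 195.72 = 2.75%.
Labor force participation rate = 195.72 / 299.17 = 65.42%.

Unemployment rate ≈ 2.75%; labor force participation rate ≈ 65.42%.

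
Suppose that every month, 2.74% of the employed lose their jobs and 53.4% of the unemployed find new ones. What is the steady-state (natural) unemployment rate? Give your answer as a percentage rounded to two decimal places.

At steady state the flows balance: s·E = f·U, so U/(E+U) = s/(s+f).
u* = 2.74 / (2.74 + 53.4) = 2.74 / 56.14 = 4.88%.

Steady-state unemployment rate ≈ 4.88%.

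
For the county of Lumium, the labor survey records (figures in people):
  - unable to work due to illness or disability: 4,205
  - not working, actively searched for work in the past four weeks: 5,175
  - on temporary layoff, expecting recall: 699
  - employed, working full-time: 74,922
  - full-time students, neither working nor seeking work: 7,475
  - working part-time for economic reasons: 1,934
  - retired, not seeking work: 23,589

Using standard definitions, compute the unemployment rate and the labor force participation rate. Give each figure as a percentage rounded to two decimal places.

Employed = 74,922 + 1,934 = 76,856 (anyone who worked, including part-time for economic reasons, counts as employed).
Unemployed = 5,175 + 699 = 5,874 (jobless and actively searching, or on temporary layoff).
Labor force = 76,856 + 5,874 = 82,730.
Not in labor force = 4,205 + 7,475 + 23,589 = 35,269 (those not working and not actively searching are outside the labor force).
Civilian working-age population = 82,730 + 35,269 = 117,999.
Unemployment rate = 5,874 / 82,730 = 7.10%.
Labor force participation rate = 82,730 / 117,999 = 70.11%.

Unemployment rate ≈ 7.10%; labor force participation rate ≈ 70.11%.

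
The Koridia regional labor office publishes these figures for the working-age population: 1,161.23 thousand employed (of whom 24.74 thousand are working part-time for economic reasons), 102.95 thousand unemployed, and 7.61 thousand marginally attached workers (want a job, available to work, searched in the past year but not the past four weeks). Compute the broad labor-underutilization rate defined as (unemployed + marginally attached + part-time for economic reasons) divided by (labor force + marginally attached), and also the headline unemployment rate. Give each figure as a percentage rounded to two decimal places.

Broad underutilization rate ≈ 10.64%; headline unemployment rate ≈ 8.14%.

Labor force = 1,161.23 + 102.95 = 1,264.18 thousand.
Numerator = 102.95 + 7.61 + 24.74 = 135.30 thousand.
Denominator = 1,264.18 + 7.61 = 1,271.79 thousand.
Broad rate = 135.30 / 1,271.79 = 10.64%.
Headline unemployment rate = 102.95 / 1,264.18 = 8.14%.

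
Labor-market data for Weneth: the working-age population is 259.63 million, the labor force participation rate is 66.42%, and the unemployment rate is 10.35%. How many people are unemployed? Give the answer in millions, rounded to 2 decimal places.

Labor force = 0.6642 × 259.63 = 172.45 million.
Unemployed = 0.1035 × 172.45 ≈ 17.85 million.

About 17.85 million are unemployed.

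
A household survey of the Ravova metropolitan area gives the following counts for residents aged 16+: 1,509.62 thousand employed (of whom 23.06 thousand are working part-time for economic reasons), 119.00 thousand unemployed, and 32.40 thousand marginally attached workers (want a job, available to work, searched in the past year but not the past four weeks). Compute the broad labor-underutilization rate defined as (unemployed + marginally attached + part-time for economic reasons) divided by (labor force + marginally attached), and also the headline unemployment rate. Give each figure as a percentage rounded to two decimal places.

Labor force = 1,509.62 + 119.00 = 1,628.62 thousand.
Numerator = 119.00 + 32.40 + 23.06 = 174.46 thousand.
Denominator = 1,628.62 + 32.40 = 1,661.02 thousand.
Broad rate = 174.46 / 1,661.02 = 10.50%.
Headline unemployment rate = 119.00 / 1,628.62 = 7.31%.

Broad underutilization rate ≈ 10.50%; headline unemployment rate ≈ 7.31%.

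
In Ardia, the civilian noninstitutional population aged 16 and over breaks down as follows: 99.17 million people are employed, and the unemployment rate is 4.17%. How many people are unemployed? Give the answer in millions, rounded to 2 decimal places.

About 4.32 million are unemployed.

Let U be the number unemployed. The labor force is E + U, and U/(E+U) = 0.0417.
So U = 0.0417 × 99.17 / (1 − 0.0417) = 4.1354 / 0.9583 ≈ 4.32 million.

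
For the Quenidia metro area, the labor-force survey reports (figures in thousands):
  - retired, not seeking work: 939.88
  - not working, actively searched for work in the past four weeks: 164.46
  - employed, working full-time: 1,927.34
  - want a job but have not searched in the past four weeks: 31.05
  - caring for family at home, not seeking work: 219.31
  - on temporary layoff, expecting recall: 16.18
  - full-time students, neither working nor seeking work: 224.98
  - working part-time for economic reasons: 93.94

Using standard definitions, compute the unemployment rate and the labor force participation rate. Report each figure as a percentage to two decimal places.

Unemployment rate ≈ 8.20%; labor force participation rate ≈ 60.87%.

Employed = 1,927.34 + 93.94 = 2,021.28 thousand (anyone who worked, including part-time for economic reasons, counts as employed).
Unemployed = 164.46 + 16.18 = 180.64 thousand (jobless and actively searching, or on temporary layoff).
Labor force = 2,021.28 + 180.64 = 2,201.92 thousand.
Not in labor force = 939.88 + 31.05 + 219.31 + 224.98 = 1,415.22 thousand (those not working and not actively searching are outside the labor force — including those who want a job but have given up searching).
Civilian working-age population = 2,201.92 + 1,415.22 = 3,617.14 thousand.
Unemployment rate = 180.64 / 2,201.92 = 8.20%.
Labor force participation rate = 2,201.92 / 3,617.14 = 60.87%.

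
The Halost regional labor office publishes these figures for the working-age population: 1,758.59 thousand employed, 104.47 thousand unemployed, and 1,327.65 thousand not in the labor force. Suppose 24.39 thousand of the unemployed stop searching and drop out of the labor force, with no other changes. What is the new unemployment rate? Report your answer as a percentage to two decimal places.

Initially, labor force = 1,758.59 + 104.47 = 1,863.06 thousand, so u = 104.47/1,863.06 = 5.61%.
After the change, unemployed and labor force both fall by 24.39 → E = 1,758.59, U = 80.08, labor force = 1,838.67 thousand.
New unemployment rate = 80.08 / 1,838.67 = 4.36%.

New unemployment rate ≈ 4.36%.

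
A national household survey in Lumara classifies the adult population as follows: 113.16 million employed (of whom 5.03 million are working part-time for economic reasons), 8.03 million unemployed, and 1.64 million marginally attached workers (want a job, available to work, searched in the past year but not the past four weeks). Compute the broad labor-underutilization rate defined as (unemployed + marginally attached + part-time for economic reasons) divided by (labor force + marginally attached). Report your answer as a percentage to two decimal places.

Broad underutilization rate ≈ 11.97%.

Labor force = 113.16 + 8.03 = 121.19 million.
Numerator = 8.03 + 1.64 + 5.03 = 14.70 million.
Denominator = 121.19 + 1.64 = 122.83 million.
Broad rate = 14.70 / 122.83 = 11.97%.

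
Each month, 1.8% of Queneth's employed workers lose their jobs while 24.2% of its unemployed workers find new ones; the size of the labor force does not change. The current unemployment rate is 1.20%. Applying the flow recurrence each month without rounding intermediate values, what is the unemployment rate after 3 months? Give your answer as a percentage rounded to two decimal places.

With a fixed labor force, u_{t+1} = u_t + s·(1−u_t) − f·u_t = u_t·(1−s−f) + s.
Here 1−s−f = 0.740 and s = 0.018.
u_1 = 0.012000 × 0.740 + 0.018 = 0.026880.
u_2 = 0.026880 × 0.740 + 0.018 = 0.037891.
u_3 = 0.037891 × 0.740 + 0.018 = 0.046039.

Unemployment rate after three months ≈ 4.60%.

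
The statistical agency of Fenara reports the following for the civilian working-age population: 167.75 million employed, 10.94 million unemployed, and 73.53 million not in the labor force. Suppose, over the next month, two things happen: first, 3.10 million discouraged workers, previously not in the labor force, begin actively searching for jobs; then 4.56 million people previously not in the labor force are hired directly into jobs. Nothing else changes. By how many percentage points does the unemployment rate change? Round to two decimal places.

The unemployment rate changes by +1.41 percentage points.

Initially, labor force = 167.75 + 10.94 = 178.69 million, so u = 10.94/178.69 = 6.12%.
After the first change, unemployed and labor force both rise by 3.10 → E = 167.75, U = 14.04, labor force = 181.79 million.
After the second change, employed and labor force both rise by 4.56; unemployed unchanged → E = 172.31, U = 14.04, labor force = 186.35 million.
New unemployment rate = 14.04 / 186.35 = 7.53%.
Change = 7.53% − 6.12% = +1.41 percentage points.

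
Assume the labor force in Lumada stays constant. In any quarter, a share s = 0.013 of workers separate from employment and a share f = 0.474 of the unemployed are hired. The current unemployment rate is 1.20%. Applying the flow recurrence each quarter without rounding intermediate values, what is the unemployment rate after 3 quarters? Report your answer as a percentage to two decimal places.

Unemployment rate after three quarters ≈ 2.47%.

With a fixed labor force, u_{t+1} = u_t + s·(1−u_t) − f·u_t = u_t·(1−s−f) + s.
Here 1−s−f = 0.513 and s = 0.013.
u_1 = 0.012000 × 0.513 + 0.013 = 0.019156.
u_2 = 0.019156 × 0.513 + 0.013 = 0.022827.
u_3 = 0.022827 × 0.513 + 0.013 = 0.024710.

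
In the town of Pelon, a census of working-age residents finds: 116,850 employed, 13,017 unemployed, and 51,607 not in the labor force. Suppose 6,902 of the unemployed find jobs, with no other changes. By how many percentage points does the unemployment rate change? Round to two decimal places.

The unemployment rate changes by −5.31 percentage points.

Initially, labor force = 116,850 + 13,017 = 129,867, so u = 13,017/129,867 = 10.02%.
After the change, unemployed falls and employed rises by 6,902; labor force unchanged → E = 123,752, U = 6,115, labor force = 129,867.
New unemployment rate = 6,115 / 129,867 = 4.71%.
Change = 4.71% − 10.02% = −5.31 percentage points.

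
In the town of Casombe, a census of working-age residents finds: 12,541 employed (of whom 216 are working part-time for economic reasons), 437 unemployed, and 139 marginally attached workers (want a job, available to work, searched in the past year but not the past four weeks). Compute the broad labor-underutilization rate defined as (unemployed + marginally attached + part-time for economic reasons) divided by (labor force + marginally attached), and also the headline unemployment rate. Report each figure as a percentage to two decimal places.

Labor force = 12,541 + 437 = 12,978.
Numerator = 437 + 139 + 216 = 792.
Denominator = 12,978 + 139 = 13,117.
Broad rate = 792 / 13,117 = 6.04%.
Headline unemployment rate = 437 / 12,978 = 3.37%.

Broad underutilization rate ≈ 6.04%; headline unemployment rate ≈ 3.37%.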